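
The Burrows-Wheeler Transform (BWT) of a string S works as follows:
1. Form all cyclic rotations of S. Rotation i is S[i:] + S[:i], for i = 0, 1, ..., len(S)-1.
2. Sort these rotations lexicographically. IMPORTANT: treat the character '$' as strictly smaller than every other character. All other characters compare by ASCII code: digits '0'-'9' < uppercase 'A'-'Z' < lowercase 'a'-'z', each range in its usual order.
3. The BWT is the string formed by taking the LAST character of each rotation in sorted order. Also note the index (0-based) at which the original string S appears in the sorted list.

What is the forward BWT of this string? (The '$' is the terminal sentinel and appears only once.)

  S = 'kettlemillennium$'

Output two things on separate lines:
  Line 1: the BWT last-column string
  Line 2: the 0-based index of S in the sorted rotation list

All 17 rotations (rotation i = S[i:]+S[:i]):
  rot[0] = kettlemillennium$
  rot[1] = ettlemillennium$k
  rot[2] = ttlemillennium$ke
  rot[3] = tlemillennium$ket
  rot[4] = lemillennium$kett
  rot[5] = emillennium$kettl
  rot[6] = millennium$kettle
  rot[7] = illennium$kettlem
  rot[8] = llennium$kettlemi
  rot[9] = lennium$kettlemil
  rot[10] = ennium$kettlemill
  rot[11] = nnium$kettlemille
  rot[12] = nium$kettlemillen
  rot[13] = ium$kettlemillenn
  rot[14] = um$kettlemillenni
  rot[15] = m$kettlemillenniu
  rot[16] = $kettlemillennium
Sorted (with $ < everything):
  sorted[0] = $kettlemillennium  (last char: 'm')
  sorted[1] = emillennium$kettl  (last char: 'l')
  sorted[2] = ennium$kettlemill  (last char: 'l')
  sorted[3] = ettlemillennium$k  (last char: 'k')
  sorted[4] = illennium$kettlem  (last char: 'm')
  sorted[5] = ium$kettlemillenn  (last char: 'n')
  sorted[6] = kettlemillennium$  (last char: '$')
  sorted[7] = lemillennium$kett  (last char: 't')
  sorted[8] = lennium$kettlemil  (last char: 'l')
  sorted[9] = llennium$kettlemi  (last char: 'i')
  sorted[10] = m$kettlemillenniu  (last char: 'u')
  sorted[11] = millennium$kettle  (last char: 'e')
  sorted[12] = nium$kettlemillen  (last char: 'n')
  sorted[13] = nnium$kettlemille  (last char: 'e')
  sorted[14] = tlemillennium$ket  (last char: 't')
  sorted[15] = ttlemillennium$ke  (last char: 'e')
  sorted[16] = um$kettlemillenni  (last char: 'i')
Last column: mllkmn$tliuenetei
Original string S is at sorted index 6

Answer: mllkmn$tliuenetei
6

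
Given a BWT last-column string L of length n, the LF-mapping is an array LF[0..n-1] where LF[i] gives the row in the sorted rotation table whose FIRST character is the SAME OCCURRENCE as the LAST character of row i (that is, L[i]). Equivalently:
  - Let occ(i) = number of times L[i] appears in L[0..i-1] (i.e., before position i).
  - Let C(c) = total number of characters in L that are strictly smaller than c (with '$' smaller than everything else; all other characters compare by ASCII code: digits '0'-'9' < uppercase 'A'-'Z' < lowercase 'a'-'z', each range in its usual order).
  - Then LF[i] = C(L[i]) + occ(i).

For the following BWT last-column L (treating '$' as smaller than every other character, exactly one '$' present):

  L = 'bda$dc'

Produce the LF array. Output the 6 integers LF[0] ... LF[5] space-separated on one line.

Answer: 2 4 1 0 5 3

Derivation:
Char counts: '$':1, 'a':1, 'b':1, 'c':1, 'd':2
C (first-col start): C('$')=0, C('a')=1, C('b')=2, C('c')=3, C('d')=4
L[0]='b': occ=0, LF[0]=C('b')+0=2+0=2
L[1]='d': occ=0, LF[1]=C('d')+0=4+0=4
L[2]='a': occ=0, LF[2]=C('a')+0=1+0=1
L[3]='$': occ=0, LF[3]=C('$')+0=0+0=0
L[4]='d': occ=1, LF[4]=C('d')+1=4+1=5
L[5]='c': occ=0, LF[5]=C('c')+0=3+0=3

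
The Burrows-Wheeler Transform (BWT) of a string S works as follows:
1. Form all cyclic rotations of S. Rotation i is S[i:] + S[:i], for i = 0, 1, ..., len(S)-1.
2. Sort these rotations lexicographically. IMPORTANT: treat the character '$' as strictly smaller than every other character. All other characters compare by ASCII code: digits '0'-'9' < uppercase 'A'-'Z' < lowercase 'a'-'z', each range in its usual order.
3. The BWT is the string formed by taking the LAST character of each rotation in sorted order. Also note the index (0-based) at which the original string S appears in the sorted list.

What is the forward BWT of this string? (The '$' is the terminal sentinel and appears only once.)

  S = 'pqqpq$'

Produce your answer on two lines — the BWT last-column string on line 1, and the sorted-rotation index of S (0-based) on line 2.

All 6 rotations (rotation i = S[i:]+S[:i]):
  rot[0] = pqqpq$
  rot[1] = qqpq$p
  rot[2] = qpq$pq
  rot[3] = pq$pqq
  rot[4] = q$pqqp
  rot[5] = $pqqpq
Sorted (with $ < everything):
  sorted[0] = $pqqpq  (last char: 'q')
  sorted[1] = pq$pqq  (last char: 'q')
  sorted[2] = pqqpq$  (last char: '$')
  sorted[3] = q$pqqp  (last char: 'p')
  sorted[4] = qpq$pq  (last char: 'q')
  sorted[5] = qqpq$p  (last char: 'p')
Last column: qq$pqp
Original string S is at sorted index 2

Answer: qq$pqp
2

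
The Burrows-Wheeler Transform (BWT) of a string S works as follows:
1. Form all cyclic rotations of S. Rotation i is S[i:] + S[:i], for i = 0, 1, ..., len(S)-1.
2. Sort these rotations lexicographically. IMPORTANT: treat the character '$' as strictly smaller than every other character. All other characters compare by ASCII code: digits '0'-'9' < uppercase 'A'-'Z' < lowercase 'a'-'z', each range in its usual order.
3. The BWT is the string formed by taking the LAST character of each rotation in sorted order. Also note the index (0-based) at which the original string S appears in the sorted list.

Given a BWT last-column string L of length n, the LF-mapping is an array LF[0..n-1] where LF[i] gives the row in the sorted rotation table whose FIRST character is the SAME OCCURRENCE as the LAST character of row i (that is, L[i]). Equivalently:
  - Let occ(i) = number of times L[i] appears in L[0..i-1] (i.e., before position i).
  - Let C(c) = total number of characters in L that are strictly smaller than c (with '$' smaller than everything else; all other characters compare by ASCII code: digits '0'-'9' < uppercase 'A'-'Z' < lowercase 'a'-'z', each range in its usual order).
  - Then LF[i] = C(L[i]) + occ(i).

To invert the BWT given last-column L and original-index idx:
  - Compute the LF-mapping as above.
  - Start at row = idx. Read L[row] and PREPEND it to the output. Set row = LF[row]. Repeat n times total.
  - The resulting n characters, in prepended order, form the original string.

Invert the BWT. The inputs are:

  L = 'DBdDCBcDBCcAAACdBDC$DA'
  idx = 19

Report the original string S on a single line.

Answer: cCCAdDBBDDdACcBBACDAD$

Derivation:
LF mapping: 13 5 20 14 9 6 18 15 7 10 19 1 2 3 11 21 8 16 12 0 17 4
Walk LF starting at row 19, prepending L[row]:
  step 1: row=19, L[19]='$', prepend. Next row=LF[19]=0
  step 2: row=0, L[0]='D', prepend. Next row=LF[0]=13
  step 3: row=13, L[13]='A', prepend. Next row=LF[13]=3
  step 4: row=3, L[3]='D', prepend. Next row=LF[3]=14
  step 5: row=14, L[14]='C', prepend. Next row=LF[14]=11
  step 6: row=11, L[11]='A', prepend. Next row=LF[11]=1
  step 7: row=1, L[1]='B', prepend. Next row=LF[1]=5
  step 8: row=5, L[5]='B', prepend. Next row=LF[5]=6
  step 9: row=6, L[6]='c', prepend. Next row=LF[6]=18
  step 10: row=18, L[18]='C', prepend. Next row=LF[18]=12
  step 11: row=12, L[12]='A', prepend. Next row=LF[12]=2
  step 12: row=2, L[2]='d', prepend. Next row=LF[2]=20
  step 13: row=20, L[20]='D', prepend. Next row=LF[20]=17
  step 14: row=17, L[17]='D', prepend. Next row=LF[17]=16
  step 15: row=16, L[16]='B', prepend. Next row=LF[16]=8
  step 16: row=8, L[8]='B', prepend. Next row=LF[8]=7
  step 17: row=7, L[7]='D', prepend. Next row=LF[7]=15
  step 18: row=15, L[15]='d', prepend. Next row=LF[15]=21
  step 19: row=21, L[21]='A', prepend. Next row=LF[21]=4
  step 20: row=4, L[4]='C', prepend. Next row=LF[4]=9
  step 21: row=9, L[9]='C', prepend. Next row=LF[9]=10
  step 22: row=10, L[10]='c', prepend. Next row=LF[10]=19
Reversed output: cCCAdDBBDDdACcBBACDAD$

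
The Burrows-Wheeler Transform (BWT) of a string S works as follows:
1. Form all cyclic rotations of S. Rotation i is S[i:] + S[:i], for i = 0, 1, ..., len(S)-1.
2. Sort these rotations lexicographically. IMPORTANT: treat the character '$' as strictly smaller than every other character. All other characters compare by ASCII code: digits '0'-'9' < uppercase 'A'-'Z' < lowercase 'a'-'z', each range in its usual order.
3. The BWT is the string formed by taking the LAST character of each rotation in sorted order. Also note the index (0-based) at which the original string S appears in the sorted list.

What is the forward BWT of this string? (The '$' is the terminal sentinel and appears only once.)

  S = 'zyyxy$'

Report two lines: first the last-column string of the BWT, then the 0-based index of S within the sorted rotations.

Answer: yyxyz$
5

Derivation:
All 6 rotations (rotation i = S[i:]+S[:i]):
  rot[0] = zyyxy$
  rot[1] = yyxy$z
  rot[2] = yxy$zy
  rot[3] = xy$zyy
  rot[4] = y$zyyx
  rot[5] = $zyyxy
Sorted (with $ < everything):
  sorted[0] = $zyyxy  (last char: 'y')
  sorted[1] = xy$zyy  (last char: 'y')
  sorted[2] = y$zyyx  (last char: 'x')
  sorted[3] = yxy$zy  (last char: 'y')
  sorted[4] = yyxy$z  (last char: 'z')
  sorted[5] = zyyxy$  (last char: '$')
Last column: yyxyz$
Original string S is at sorted index 5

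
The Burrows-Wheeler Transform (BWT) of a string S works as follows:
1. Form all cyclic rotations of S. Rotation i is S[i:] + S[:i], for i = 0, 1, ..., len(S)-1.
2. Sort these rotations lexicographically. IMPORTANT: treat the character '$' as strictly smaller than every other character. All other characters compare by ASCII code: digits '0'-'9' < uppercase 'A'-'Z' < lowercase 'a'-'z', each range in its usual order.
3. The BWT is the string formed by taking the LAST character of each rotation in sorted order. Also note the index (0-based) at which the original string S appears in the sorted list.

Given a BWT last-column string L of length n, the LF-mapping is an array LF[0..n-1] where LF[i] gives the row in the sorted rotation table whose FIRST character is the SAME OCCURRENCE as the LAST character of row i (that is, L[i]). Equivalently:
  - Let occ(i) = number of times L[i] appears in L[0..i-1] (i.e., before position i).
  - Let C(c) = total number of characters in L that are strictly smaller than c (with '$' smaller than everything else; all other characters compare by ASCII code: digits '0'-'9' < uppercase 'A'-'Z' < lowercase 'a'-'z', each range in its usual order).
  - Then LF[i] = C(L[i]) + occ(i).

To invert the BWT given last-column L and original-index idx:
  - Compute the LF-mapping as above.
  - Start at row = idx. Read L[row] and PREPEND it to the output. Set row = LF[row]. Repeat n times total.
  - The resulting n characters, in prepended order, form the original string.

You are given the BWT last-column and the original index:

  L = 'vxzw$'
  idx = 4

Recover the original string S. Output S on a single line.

Answer: zwxv$

Derivation:
LF mapping: 1 3 4 2 0
Walk LF starting at row 4, prepending L[row]:
  step 1: row=4, L[4]='$', prepend. Next row=LF[4]=0
  step 2: row=0, L[0]='v', prepend. Next row=LF[0]=1
  step 3: row=1, L[1]='x', prepend. Next row=LF[1]=3
  step 4: row=3, L[3]='w', prepend. Next row=LF[3]=2
  step 5: row=2, L[2]='z', prepend. Next row=LF[2]=4
Reversed output: zwxv$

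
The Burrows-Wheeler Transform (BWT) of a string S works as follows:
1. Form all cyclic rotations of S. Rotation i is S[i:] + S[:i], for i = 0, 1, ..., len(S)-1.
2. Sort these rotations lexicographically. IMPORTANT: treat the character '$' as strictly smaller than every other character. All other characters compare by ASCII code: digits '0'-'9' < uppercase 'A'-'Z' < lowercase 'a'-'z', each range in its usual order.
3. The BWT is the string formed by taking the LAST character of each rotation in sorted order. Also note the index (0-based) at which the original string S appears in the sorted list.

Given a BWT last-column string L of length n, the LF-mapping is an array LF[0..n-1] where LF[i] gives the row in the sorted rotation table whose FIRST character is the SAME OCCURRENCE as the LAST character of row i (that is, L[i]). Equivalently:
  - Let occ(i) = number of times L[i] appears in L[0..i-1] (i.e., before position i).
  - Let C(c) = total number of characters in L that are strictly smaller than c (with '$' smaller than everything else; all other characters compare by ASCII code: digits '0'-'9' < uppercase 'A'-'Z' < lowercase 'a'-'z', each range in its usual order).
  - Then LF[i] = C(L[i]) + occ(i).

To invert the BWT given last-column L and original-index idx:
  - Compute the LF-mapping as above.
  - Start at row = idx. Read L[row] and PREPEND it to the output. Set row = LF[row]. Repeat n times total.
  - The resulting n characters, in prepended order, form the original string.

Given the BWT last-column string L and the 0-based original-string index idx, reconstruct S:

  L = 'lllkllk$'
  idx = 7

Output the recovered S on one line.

Answer: llkllkl$

Derivation:
LF mapping: 3 4 5 1 6 7 2 0
Walk LF starting at row 7, prepending L[row]:
  step 1: row=7, L[7]='$', prepend. Next row=LF[7]=0
  step 2: row=0, L[0]='l', prepend. Next row=LF[0]=3
  step 3: row=3, L[3]='k', prepend. Next row=LF[3]=1
  step 4: row=1, L[1]='l', prepend. Next row=LF[1]=4
  step 5: row=4, L[4]='l', prepend. Next row=LF[4]=6
  step 6: row=6, L[6]='k', prepend. Next row=LF[6]=2
  step 7: row=2, L[2]='l', prepend. Next row=LF[2]=5
  step 8: row=5, L[5]='l', prepend. Next row=LF[5]=7
Reversed output: llkllkl$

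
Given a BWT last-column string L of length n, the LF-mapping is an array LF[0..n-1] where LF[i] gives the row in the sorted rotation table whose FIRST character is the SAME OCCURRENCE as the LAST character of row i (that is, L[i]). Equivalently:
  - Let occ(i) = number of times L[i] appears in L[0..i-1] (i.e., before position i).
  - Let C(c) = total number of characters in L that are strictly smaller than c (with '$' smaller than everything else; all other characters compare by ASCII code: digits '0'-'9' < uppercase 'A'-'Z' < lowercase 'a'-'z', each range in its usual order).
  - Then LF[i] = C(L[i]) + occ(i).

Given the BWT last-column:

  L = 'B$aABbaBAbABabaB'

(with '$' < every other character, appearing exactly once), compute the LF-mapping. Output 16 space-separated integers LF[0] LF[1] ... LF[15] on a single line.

Answer: 4 0 9 1 5 13 10 6 2 14 3 7 11 15 12 8

Derivation:
Char counts: '$':1, 'A':3, 'B':5, 'a':4, 'b':3
C (first-col start): C('$')=0, C('A')=1, C('B')=4, C('a')=9, C('b')=13
L[0]='B': occ=0, LF[0]=C('B')+0=4+0=4
L[1]='$': occ=0, LF[1]=C('$')+0=0+0=0
L[2]='a': occ=0, LF[2]=C('a')+0=9+0=9
L[3]='A': occ=0, LF[3]=C('A')+0=1+0=1
L[4]='B': occ=1, LF[4]=C('B')+1=4+1=5
L[5]='b': occ=0, LF[5]=C('b')+0=13+0=13
L[6]='a': occ=1, LF[6]=C('a')+1=9+1=10
L[7]='B': occ=2, LF[7]=C('B')+2=4+2=6
L[8]='A': occ=1, LF[8]=C('A')+1=1+1=2
L[9]='b': occ=1, LF[9]=C('b')+1=13+1=14
L[10]='A': occ=2, LF[10]=C('A')+2=1+2=3
L[11]='B': occ=3, LF[11]=C('B')+3=4+3=7
L[12]='a': occ=2, LF[12]=C('a')+2=9+2=11
L[13]='b': occ=2, LF[13]=C('b')+2=13+2=15
L[14]='a': occ=3, LF[14]=C('a')+3=9+3=12
L[15]='B': occ=4, LF[15]=C('B')+4=4+4=8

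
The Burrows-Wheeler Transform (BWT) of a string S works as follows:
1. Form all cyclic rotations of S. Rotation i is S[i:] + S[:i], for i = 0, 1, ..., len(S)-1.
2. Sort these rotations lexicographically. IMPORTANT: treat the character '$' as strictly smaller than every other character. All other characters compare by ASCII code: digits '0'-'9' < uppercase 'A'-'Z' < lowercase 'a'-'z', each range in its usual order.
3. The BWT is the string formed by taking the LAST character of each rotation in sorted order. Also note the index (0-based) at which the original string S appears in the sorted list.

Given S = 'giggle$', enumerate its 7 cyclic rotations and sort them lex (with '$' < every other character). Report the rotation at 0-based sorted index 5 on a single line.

All 7 rotations (rotation i = S[i:]+S[:i]):
  rot[0] = giggle$
  rot[1] = iggle$g
  rot[2] = ggle$gi
  rot[3] = gle$gig
  rot[4] = le$gigg
  rot[5] = e$giggl
  rot[6] = $giggle
Sorted (with $ < everything):
  sorted[0] = $giggle
  sorted[1] = e$giggl
  sorted[2] = ggle$gi
  sorted[3] = giggle$
  sorted[4] = gle$gig
  sorted[5] = iggle$g
  sorted[6] = le$gigg
sorted[5] = iggle$g

Answer: iggle$g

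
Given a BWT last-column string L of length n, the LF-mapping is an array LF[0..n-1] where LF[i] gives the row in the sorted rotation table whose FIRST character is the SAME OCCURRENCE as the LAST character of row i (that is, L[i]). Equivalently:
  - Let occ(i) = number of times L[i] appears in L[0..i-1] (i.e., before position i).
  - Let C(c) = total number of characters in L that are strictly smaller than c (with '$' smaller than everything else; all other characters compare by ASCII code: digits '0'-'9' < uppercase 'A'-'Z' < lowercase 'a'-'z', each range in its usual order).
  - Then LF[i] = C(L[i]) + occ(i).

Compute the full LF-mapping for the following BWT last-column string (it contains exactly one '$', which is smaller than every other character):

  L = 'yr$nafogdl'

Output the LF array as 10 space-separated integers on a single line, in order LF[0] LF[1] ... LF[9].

Char counts: '$':1, 'a':1, 'd':1, 'f':1, 'g':1, 'l':1, 'n':1, 'o':1, 'r':1, 'y':1
C (first-col start): C('$')=0, C('a')=1, C('d')=2, C('f')=3, C('g')=4, C('l')=5, C('n')=6, C('o')=7, C('r')=8, C('y')=9
L[0]='y': occ=0, LF[0]=C('y')+0=9+0=9
L[1]='r': occ=0, LF[1]=C('r')+0=8+0=8
L[2]='$': occ=0, LF[2]=C('$')+0=0+0=0
L[3]='n': occ=0, LF[3]=C('n')+0=6+0=6
L[4]='a': occ=0, LF[4]=C('a')+0=1+0=1
L[5]='f': occ=0, LF[5]=C('f')+0=3+0=3
L[6]='o': occ=0, LF[6]=C('o')+0=7+0=7
L[7]='g': occ=0, LF[7]=C('g')+0=4+0=4
L[8]='d': occ=0, LF[8]=C('d')+0=2+0=2
L[9]='l': occ=0, LF[9]=C('l')+0=5+0=5

Answer: 9 8 0 6 1 3 7 4 2 5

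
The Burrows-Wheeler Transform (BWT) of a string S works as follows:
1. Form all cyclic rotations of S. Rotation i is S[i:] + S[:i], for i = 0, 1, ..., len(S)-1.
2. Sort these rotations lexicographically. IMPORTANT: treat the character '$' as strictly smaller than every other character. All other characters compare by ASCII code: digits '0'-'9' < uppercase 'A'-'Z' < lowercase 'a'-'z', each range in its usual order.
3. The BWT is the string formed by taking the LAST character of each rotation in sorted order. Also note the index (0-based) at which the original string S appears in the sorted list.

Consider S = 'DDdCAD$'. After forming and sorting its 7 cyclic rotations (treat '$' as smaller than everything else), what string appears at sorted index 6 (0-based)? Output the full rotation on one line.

Answer: dCAD$DD

Derivation:
All 7 rotations (rotation i = S[i:]+S[:i]):
  rot[0] = DDdCAD$
  rot[1] = DdCAD$D
  rot[2] = dCAD$DD
  rot[3] = CAD$DDd
  rot[4] = AD$DDdC
  rot[5] = D$DDdCA
  rot[6] = $DDdCAD
Sorted (with $ < everything):
  sorted[0] = $DDdCAD
  sorted[1] = AD$DDdC
  sorted[2] = CAD$DDd
  sorted[3] = D$DDdCA
  sorted[4] = DDdCAD$
  sorted[5] = DdCAD$D
  sorted[6] = dCAD$DD
sorted[6] = dCAD$DD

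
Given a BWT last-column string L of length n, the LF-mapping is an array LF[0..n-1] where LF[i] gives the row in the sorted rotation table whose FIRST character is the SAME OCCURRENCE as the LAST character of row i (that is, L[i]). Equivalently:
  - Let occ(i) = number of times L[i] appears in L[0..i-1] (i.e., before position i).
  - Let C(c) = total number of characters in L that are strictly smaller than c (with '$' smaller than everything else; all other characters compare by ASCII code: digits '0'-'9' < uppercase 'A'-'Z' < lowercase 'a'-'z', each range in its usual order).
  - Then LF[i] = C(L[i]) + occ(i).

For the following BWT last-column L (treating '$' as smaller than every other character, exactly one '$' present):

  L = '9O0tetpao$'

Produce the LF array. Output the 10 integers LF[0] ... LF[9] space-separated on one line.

Answer: 2 3 1 8 5 9 7 4 6 0

Derivation:
Char counts: '$':1, '0':1, '9':1, 'O':1, 'a':1, 'e':1, 'o':1, 'p':1, 't':2
C (first-col start): C('$')=0, C('0')=1, C('9')=2, C('O')=3, C('a')=4, C('e')=5, C('o')=6, C('p')=7, C('t')=8
L[0]='9': occ=0, LF[0]=C('9')+0=2+0=2
L[1]='O': occ=0, LF[1]=C('O')+0=3+0=3
L[2]='0': occ=0, LF[2]=C('0')+0=1+0=1
L[3]='t': occ=0, LF[3]=C('t')+0=8+0=8
L[4]='e': occ=0, LF[4]=C('e')+0=5+0=5
L[5]='t': occ=1, LF[5]=C('t')+1=8+1=9
L[6]='p': occ=0, LF[6]=C('p')+0=7+0=7
L[7]='a': occ=0, LF[7]=C('a')+0=4+0=4
L[8]='o': occ=0, LF[8]=C('o')+0=6+0=6
L[9]='$': occ=0, LF[9]=C('$')+0=0+0=0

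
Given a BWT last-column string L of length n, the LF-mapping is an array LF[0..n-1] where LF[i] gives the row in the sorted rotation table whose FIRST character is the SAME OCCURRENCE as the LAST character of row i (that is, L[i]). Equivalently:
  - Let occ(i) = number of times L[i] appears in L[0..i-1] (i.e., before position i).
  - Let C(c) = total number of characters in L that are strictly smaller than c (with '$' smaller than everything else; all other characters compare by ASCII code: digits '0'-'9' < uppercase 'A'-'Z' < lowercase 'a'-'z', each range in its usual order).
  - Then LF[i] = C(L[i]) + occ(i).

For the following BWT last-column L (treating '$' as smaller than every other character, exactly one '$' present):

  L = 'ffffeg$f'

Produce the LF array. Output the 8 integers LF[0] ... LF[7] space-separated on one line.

Char counts: '$':1, 'e':1, 'f':5, 'g':1
C (first-col start): C('$')=0, C('e')=1, C('f')=2, C('g')=7
L[0]='f': occ=0, LF[0]=C('f')+0=2+0=2
L[1]='f': occ=1, LF[1]=C('f')+1=2+1=3
L[2]='f': occ=2, LF[2]=C('f')+2=2+2=4
L[3]='f': occ=3, LF[3]=C('f')+3=2+3=5
L[4]='e': occ=0, LF[4]=C('e')+0=1+0=1
L[5]='g': occ=0, LF[5]=C('g')+0=7+0=7
L[6]='$': occ=0, LF[6]=C('$')+0=0+0=0
L[7]='f': occ=4, LF[7]=C('f')+4=2+4=6

Answer: 2 3 4 5 1 7 0 6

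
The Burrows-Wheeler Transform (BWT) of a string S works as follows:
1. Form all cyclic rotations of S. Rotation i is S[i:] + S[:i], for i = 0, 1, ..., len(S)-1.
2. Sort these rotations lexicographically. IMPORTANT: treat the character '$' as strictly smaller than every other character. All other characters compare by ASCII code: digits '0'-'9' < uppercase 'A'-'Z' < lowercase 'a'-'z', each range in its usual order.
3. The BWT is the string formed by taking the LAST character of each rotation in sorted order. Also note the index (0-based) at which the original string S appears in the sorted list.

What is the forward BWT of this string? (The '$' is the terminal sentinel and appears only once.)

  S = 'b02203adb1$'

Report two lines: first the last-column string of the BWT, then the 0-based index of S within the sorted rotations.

Answer: 1b2b2003$da
8

Derivation:
All 11 rotations (rotation i = S[i:]+S[:i]):
  rot[0] = b02203adb1$
  rot[1] = 02203adb1$b
  rot[2] = 2203adb1$b0
  rot[3] = 203adb1$b02
  rot[4] = 03adb1$b022
  rot[5] = 3adb1$b0220
  rot[6] = adb1$b02203
  rot[7] = db1$b02203a
  rot[8] = b1$b02203ad
  rot[9] = 1$b02203adb
  rot[10] = $b02203adb1
Sorted (with $ < everything):
  sorted[0] = $b02203adb1  (last char: '1')
  sorted[1] = 02203adb1$b  (last char: 'b')
  sorted[2] = 03adb1$b022  (last char: '2')
  sorted[3] = 1$b02203adb  (last char: 'b')
  sorted[4] = 203adb1$b02  (last char: '2')
  sorted[5] = 2203adb1$b0  (last char: '0')
  sorted[6] = 3adb1$b0220  (last char: '0')
  sorted[7] = adb1$b02203  (last char: '3')
  sorted[8] = b02203adb1$  (last char: '$')
  sorted[9] = b1$b02203ad  (last char: 'd')
  sorted[10] = db1$b02203a  (last char: 'a')
Last column: 1b2b2003$da
Original string S is at sorted index 8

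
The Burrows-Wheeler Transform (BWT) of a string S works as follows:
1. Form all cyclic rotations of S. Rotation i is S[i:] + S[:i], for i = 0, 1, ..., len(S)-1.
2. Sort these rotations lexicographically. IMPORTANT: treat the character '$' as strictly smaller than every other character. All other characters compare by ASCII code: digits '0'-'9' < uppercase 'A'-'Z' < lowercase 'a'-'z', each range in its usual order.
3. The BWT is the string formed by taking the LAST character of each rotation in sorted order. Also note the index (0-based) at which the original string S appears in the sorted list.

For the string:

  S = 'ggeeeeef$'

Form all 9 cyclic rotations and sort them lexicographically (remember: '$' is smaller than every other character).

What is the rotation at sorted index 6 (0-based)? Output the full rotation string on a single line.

Answer: f$ggeeeee

Derivation:
All 9 rotations (rotation i = S[i:]+S[:i]):
  rot[0] = ggeeeeef$
  rot[1] = geeeeef$g
  rot[2] = eeeeef$gg
  rot[3] = eeeef$gge
  rot[4] = eeef$ggee
  rot[5] = eef$ggeee
  rot[6] = ef$ggeeee
  rot[7] = f$ggeeeee
  rot[8] = $ggeeeeef
Sorted (with $ < everything):
  sorted[0] = $ggeeeeef
  sorted[1] = eeeeef$gg
  sorted[2] = eeeef$gge
  sorted[3] = eeef$ggee
  sorted[4] = eef$ggeee
  sorted[5] = ef$ggeeee
  sorted[6] = f$ggeeeee
  sorted[7] = geeeeef$g
  sorted[8] = ggeeeeef$
sorted[6] = f$ggeeeee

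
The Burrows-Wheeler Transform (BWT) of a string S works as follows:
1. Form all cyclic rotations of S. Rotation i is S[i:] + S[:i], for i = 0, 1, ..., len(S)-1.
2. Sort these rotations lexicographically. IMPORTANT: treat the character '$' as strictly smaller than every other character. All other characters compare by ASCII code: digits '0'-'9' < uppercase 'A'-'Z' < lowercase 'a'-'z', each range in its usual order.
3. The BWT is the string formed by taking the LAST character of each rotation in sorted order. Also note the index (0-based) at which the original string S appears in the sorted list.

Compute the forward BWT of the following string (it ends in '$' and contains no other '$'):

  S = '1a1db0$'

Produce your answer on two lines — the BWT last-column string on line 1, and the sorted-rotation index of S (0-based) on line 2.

Answer: 0b$a1d1
2

Derivation:
All 7 rotations (rotation i = S[i:]+S[:i]):
  rot[0] = 1a1db0$
  rot[1] = a1db0$1
  rot[2] = 1db0$1a
  rot[3] = db0$1a1
  rot[4] = b0$1a1d
  rot[5] = 0$1a1db
  rot[6] = $1a1db0
Sorted (with $ < everything):
  sorted[0] = $1a1db0  (last char: '0')
  sorted[1] = 0$1a1db  (last char: 'b')
  sorted[2] = 1a1db0$  (last char: '$')
  sorted[3] = 1db0$1a  (last char: 'a')
  sorted[4] = a1db0$1  (last char: '1')
  sorted[5] = b0$1a1d  (last char: 'd')
  sorted[6] = db0$1a1  (last char: '1')
Last column: 0b$a1d1
Original string S is at sorted index 2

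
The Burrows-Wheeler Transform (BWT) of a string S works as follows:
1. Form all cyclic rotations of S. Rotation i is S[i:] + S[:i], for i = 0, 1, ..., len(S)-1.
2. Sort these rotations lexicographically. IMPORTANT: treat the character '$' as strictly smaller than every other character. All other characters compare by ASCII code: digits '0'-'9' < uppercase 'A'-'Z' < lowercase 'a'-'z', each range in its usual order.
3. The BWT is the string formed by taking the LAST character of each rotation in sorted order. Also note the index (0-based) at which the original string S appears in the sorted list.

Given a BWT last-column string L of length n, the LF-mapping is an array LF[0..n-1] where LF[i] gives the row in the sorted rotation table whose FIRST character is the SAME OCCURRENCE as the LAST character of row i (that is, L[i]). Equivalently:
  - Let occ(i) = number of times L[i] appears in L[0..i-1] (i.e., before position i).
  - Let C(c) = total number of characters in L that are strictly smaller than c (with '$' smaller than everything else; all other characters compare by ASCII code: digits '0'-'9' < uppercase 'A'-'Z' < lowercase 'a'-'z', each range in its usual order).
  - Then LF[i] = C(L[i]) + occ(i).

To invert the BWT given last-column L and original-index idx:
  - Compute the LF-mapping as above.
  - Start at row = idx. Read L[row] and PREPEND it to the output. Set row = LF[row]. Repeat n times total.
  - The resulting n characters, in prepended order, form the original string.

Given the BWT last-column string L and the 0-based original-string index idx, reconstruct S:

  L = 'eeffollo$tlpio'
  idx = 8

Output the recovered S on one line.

LF mapping: 1 2 3 4 9 6 7 10 0 13 8 12 5 11
Walk LF starting at row 8, prepending L[row]:
  step 1: row=8, L[8]='$', prepend. Next row=LF[8]=0
  step 2: row=0, L[0]='e', prepend. Next row=LF[0]=1
  step 3: row=1, L[1]='e', prepend. Next row=LF[1]=2
  step 4: row=2, L[2]='f', prepend. Next row=LF[2]=3
  step 5: row=3, L[3]='f', prepend. Next row=LF[3]=4
  step 6: row=4, L[4]='o', prepend. Next row=LF[4]=9
  step 7: row=9, L[9]='t', prepend. Next row=LF[9]=13
  step 8: row=13, L[13]='o', prepend. Next row=LF[13]=11
  step 9: row=11, L[11]='p', prepend. Next row=LF[11]=12
  step 10: row=12, L[12]='i', prepend. Next row=LF[12]=5
  step 11: row=5, L[5]='l', prepend. Next row=LF[5]=6
  step 12: row=6, L[6]='l', prepend. Next row=LF[6]=7
  step 13: row=7, L[7]='o', prepend. Next row=LF[7]=10
  step 14: row=10, L[10]='l', prepend. Next row=LF[10]=8
Reversed output: lollipotoffee$

Answer: lollipotoffee$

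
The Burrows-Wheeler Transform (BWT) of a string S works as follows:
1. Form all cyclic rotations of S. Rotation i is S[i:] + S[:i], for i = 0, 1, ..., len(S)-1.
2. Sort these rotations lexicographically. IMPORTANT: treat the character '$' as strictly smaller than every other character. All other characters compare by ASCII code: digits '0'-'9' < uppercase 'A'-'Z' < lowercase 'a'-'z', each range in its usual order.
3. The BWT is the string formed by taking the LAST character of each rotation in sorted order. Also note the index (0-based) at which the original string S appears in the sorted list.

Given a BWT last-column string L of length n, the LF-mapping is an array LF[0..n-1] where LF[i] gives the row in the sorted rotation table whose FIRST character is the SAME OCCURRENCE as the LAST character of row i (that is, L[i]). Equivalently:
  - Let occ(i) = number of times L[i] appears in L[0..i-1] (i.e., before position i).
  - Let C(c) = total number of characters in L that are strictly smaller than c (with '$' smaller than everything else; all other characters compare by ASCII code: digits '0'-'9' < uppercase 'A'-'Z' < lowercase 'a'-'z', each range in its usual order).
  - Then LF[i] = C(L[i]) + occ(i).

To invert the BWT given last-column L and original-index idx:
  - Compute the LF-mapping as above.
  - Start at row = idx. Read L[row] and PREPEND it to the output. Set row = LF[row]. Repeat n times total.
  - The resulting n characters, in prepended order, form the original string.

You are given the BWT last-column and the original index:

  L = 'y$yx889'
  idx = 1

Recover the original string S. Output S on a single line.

LF mapping: 5 0 6 4 1 2 3
Walk LF starting at row 1, prepending L[row]:
  step 1: row=1, L[1]='$', prepend. Next row=LF[1]=0
  step 2: row=0, L[0]='y', prepend. Next row=LF[0]=5
  step 3: row=5, L[5]='8', prepend. Next row=LF[5]=2
  step 4: row=2, L[2]='y', prepend. Next row=LF[2]=6
  step 5: row=6, L[6]='9', prepend. Next row=LF[6]=3
  step 6: row=3, L[3]='x', prepend. Next row=LF[3]=4
  step 7: row=4, L[4]='8', prepend. Next row=LF[4]=1
Reversed output: 8x9y8y$

Answer: 8x9y8y$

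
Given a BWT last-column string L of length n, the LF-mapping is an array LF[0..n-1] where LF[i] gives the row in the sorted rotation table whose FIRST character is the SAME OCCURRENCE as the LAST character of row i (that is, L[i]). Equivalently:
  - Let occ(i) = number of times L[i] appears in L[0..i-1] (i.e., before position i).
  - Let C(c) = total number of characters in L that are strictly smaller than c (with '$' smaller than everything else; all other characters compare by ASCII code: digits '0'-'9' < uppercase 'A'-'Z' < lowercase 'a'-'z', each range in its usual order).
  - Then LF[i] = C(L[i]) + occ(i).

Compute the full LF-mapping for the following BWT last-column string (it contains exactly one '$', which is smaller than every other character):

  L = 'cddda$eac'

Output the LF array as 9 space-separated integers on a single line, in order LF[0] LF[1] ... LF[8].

Answer: 3 5 6 7 1 0 8 2 4

Derivation:
Char counts: '$':1, 'a':2, 'c':2, 'd':3, 'e':1
C (first-col start): C('$')=0, C('a')=1, C('c')=3, C('d')=5, C('e')=8
L[0]='c': occ=0, LF[0]=C('c')+0=3+0=3
L[1]='d': occ=0, LF[1]=C('d')+0=5+0=5
L[2]='d': occ=1, LF[2]=C('d')+1=5+1=6
L[3]='d': occ=2, LF[3]=C('d')+2=5+2=7
L[4]='a': occ=0, LF[4]=C('a')+0=1+0=1
L[5]='$': occ=0, LF[5]=C('$')+0=0+0=0
L[6]='e': occ=0, LF[6]=C('e')+0=8+0=8
L[7]='a': occ=1, LF[7]=C('a')+1=1+1=2
L[8]='c': occ=1, LF[8]=C('c')+1=3+1=4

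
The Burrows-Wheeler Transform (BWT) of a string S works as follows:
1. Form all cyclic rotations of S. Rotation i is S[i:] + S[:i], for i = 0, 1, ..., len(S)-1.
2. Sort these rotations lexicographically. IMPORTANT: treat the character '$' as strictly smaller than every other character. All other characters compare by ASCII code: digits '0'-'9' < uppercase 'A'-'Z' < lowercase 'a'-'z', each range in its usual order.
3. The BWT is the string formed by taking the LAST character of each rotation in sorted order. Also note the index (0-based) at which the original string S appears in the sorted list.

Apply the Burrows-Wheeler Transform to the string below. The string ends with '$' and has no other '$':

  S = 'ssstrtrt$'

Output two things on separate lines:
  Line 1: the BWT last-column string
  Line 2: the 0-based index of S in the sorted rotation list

All 9 rotations (rotation i = S[i:]+S[:i]):
  rot[0] = ssstrtrt$
  rot[1] = sstrtrt$s
  rot[2] = strtrt$ss
  rot[3] = trtrt$sss
  rot[4] = rtrt$ssst
  rot[5] = trt$ssstr
  rot[6] = rt$ssstrt
  rot[7] = t$ssstrtr
  rot[8] = $ssstrtrt
Sorted (with $ < everything):
  sorted[0] = $ssstrtrt  (last char: 't')
  sorted[1] = rt$ssstrt  (last char: 't')
  sorted[2] = rtrt$ssst  (last char: 't')
  sorted[3] = ssstrtrt$  (last char: '$')
  sorted[4] = sstrtrt$s  (last char: 's')
  sorted[5] = strtrt$ss  (last char: 's')
  sorted[6] = t$ssstrtr  (last char: 'r')
  sorted[7] = trt$ssstr  (last char: 'r')
  sorted[8] = trtrt$sss  (last char: 's')
Last column: ttt$ssrrs
Original string S is at sorted index 3

Answer: ttt$ssrrs
3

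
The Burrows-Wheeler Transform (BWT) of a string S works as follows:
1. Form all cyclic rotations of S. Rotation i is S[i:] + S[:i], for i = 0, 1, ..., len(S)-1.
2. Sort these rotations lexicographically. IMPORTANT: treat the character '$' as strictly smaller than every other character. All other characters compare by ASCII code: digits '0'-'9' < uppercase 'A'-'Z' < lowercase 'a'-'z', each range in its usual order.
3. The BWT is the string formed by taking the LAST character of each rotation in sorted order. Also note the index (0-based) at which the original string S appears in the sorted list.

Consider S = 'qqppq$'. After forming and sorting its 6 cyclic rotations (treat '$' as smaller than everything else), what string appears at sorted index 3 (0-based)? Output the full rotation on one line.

Answer: q$qqpp

Derivation:
All 6 rotations (rotation i = S[i:]+S[:i]):
  rot[0] = qqppq$
  rot[1] = qppq$q
  rot[2] = ppq$qq
  rot[3] = pq$qqp
  rot[4] = q$qqpp
  rot[5] = $qqppq
Sorted (with $ < everything):
  sorted[0] = $qqppq
  sorted[1] = ppq$qq
  sorted[2] = pq$qqp
  sorted[3] = q$qqpp
  sorted[4] = qppq$q
  sorted[5] = qqppq$
sorted[3] = q$qqpp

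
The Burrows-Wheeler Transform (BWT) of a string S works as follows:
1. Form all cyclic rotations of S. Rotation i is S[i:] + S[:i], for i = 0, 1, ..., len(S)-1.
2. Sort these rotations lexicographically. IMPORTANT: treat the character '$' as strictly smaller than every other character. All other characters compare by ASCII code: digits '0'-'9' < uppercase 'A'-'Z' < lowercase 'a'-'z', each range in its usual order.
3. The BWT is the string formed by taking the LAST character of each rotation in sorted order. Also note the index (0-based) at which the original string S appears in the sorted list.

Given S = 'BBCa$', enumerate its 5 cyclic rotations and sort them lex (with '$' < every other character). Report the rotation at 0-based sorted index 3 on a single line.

All 5 rotations (rotation i = S[i:]+S[:i]):
  rot[0] = BBCa$
  rot[1] = BCa$B
  rot[2] = Ca$BB
  rot[3] = a$BBC
  rot[4] = $BBCa
Sorted (with $ < everything):
  sorted[0] = $BBCa
  sorted[1] = BBCa$
  sorted[2] = BCa$B
  sorted[3] = Ca$BB
  sorted[4] = a$BBC
sorted[3] = Ca$BB

Answer: Ca$BB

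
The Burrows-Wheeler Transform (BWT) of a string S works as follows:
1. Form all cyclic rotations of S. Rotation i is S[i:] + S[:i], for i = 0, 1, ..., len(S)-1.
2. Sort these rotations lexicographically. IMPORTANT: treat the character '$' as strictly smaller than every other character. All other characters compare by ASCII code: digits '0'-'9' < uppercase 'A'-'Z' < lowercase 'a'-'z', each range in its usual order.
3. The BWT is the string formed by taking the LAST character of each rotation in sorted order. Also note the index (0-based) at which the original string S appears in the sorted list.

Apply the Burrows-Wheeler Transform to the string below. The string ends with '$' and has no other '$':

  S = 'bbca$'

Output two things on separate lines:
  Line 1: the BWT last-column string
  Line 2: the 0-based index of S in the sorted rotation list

Answer: ac$bb
2

Derivation:
All 5 rotations (rotation i = S[i:]+S[:i]):
  rot[0] = bbca$
  rot[1] = bca$b
  rot[2] = ca$bb
  rot[3] = a$bbc
  rot[4] = $bbca
Sorted (with $ < everything):
  sorted[0] = $bbca  (last char: 'a')
  sorted[1] = a$bbc  (last char: 'c')
  sorted[2] = bbca$  (last char: '$')
  sorted[3] = bca$b  (last char: 'b')
  sorted[4] = ca$bb  (last char: 'b')
Last column: ac$bb
Original string S is at sorted index 2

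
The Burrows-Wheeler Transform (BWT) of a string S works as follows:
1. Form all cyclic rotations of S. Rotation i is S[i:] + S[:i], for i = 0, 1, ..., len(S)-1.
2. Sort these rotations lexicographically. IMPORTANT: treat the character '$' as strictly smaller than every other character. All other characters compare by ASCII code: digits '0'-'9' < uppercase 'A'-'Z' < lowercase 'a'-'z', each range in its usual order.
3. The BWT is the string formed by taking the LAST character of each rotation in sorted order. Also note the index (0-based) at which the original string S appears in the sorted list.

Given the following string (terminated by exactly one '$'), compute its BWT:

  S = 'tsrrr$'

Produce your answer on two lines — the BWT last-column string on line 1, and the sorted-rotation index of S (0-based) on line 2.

Answer: rrrst$
5

Derivation:
All 6 rotations (rotation i = S[i:]+S[:i]):
  rot[0] = tsrrr$
  rot[1] = srrr$t
  rot[2] = rrr$ts
  rot[3] = rr$tsr
  rot[4] = r$tsrr
  rot[5] = $tsrrr
Sorted (with $ < everything):
  sorted[0] = $tsrrr  (last char: 'r')
  sorted[1] = r$tsrr  (last char: 'r')
  sorted[2] = rr$tsr  (last char: 'r')
  sorted[3] = rrr$ts  (last char: 's')
  sorted[4] = srrr$t  (last char: 't')
  sorted[5] = tsrrr$  (last char: '$')
Last column: rrrst$
Original string S is at sorted index 5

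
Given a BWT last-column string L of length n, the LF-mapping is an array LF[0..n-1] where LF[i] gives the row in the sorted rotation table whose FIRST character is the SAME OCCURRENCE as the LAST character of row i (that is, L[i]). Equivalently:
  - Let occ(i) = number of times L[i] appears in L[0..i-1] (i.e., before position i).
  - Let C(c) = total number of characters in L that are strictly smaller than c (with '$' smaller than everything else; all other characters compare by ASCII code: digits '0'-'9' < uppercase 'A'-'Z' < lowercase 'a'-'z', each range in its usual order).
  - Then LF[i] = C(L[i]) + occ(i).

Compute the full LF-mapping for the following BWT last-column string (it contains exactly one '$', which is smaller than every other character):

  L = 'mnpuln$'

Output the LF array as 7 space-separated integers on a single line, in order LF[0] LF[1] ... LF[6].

Answer: 2 3 5 6 1 4 0

Derivation:
Char counts: '$':1, 'l':1, 'm':1, 'n':2, 'p':1, 'u':1
C (first-col start): C('$')=0, C('l')=1, C('m')=2, C('n')=3, C('p')=5, C('u')=6
L[0]='m': occ=0, LF[0]=C('m')+0=2+0=2
L[1]='n': occ=0, LF[1]=C('n')+0=3+0=3
L[2]='p': occ=0, LF[2]=C('p')+0=5+0=5
L[3]='u': occ=0, LF[3]=C('u')+0=6+0=6
L[4]='l': occ=0, LF[4]=C('l')+0=1+0=1
L[5]='n': occ=1, LF[5]=C('n')+1=3+1=4
L[6]='$': occ=0, LF[6]=C('$')+0=0+0=0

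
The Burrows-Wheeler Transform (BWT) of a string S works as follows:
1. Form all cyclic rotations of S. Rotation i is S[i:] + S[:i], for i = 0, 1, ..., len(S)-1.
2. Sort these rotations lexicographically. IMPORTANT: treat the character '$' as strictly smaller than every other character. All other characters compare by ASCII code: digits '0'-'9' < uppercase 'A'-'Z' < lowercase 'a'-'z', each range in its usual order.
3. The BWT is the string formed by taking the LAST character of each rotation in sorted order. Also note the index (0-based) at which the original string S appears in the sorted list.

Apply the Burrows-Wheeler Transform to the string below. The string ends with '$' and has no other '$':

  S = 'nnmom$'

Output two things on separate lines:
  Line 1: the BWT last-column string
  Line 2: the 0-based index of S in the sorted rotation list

All 6 rotations (rotation i = S[i:]+S[:i]):
  rot[0] = nnmom$
  rot[1] = nmom$n
  rot[2] = mom$nn
  rot[3] = om$nnm
  rot[4] = m$nnmo
  rot[5] = $nnmom
Sorted (with $ < everything):
  sorted[0] = $nnmom  (last char: 'm')
  sorted[1] = m$nnmo  (last char: 'o')
  sorted[2] = mom$nn  (last char: 'n')
  sorted[3] = nmom$n  (last char: 'n')
  sorted[4] = nnmom$  (last char: '$')
  sorted[5] = om$nnm  (last char: 'm')
Last column: monn$m
Original string S is at sorted index 4

Answer: monn$m
4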